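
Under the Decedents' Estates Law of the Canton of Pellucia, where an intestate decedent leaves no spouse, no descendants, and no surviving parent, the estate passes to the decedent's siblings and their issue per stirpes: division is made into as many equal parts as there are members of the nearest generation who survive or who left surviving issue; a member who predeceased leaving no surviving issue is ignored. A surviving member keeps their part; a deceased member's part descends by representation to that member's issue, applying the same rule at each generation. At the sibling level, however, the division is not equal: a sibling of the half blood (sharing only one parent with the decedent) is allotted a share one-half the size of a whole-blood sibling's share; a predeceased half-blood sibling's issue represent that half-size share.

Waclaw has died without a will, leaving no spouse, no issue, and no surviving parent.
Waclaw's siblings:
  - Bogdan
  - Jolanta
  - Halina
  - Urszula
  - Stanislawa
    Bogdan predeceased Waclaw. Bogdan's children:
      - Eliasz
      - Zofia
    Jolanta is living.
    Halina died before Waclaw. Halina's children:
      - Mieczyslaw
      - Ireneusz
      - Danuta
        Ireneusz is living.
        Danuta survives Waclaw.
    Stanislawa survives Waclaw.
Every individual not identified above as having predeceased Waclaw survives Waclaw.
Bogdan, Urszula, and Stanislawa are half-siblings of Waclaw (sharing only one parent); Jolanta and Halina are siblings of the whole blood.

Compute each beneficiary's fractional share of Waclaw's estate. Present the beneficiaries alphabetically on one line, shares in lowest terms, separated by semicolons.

Danuta 2/21; Eliasz 1/14; Ireneusz 2/21; Jolanta 2/7; Mieczyslaw 2/21; Stanislawa 1/7; Urszula 1/7; Zofia 1/14

No spouse, descendants, or parent survives, so the estate passes to Waclaw's siblings per stirpes.
Half-blood siblings count for one-half the weight of whole-blood siblings at the initial division.
Dividing 1 in proportion to weights (total weight 7/2): Bogdan (weight 1/2) → 1/7; Jolanta (weight 1) → 2/7; Halina (weight 1) → 2/7; Urszula (weight 1/2) → 1/7; Stanislawa (weight 1/2) → 1/7.
Bogdan predeceased; the 1/7 allotted to Bogdan's branch passes to Bogdan's issue by representation.
The 1/7 is divided into 2 equal shares of 1/14 among Eliasz, Zofia.
Eliasz is living and takes 1/14.
Zofia is living and takes 1/14.
Jolanta is living and takes 2/7.
Halina predeceased; the 2/7 allotted to Halina's branch passes to Halina's issue by representation.
The 2/7 is divided into 3 equal shares of 2/21 among Mieczyslaw, Ireneusz, Danuta.
Mieczyslaw is living and takes 2/21.
Ireneusz is living and takes 2/21.
Danuta is living and takes 2/21.
Urszula is living and takes 1/7.
Stanislawa is living and takes 1/7.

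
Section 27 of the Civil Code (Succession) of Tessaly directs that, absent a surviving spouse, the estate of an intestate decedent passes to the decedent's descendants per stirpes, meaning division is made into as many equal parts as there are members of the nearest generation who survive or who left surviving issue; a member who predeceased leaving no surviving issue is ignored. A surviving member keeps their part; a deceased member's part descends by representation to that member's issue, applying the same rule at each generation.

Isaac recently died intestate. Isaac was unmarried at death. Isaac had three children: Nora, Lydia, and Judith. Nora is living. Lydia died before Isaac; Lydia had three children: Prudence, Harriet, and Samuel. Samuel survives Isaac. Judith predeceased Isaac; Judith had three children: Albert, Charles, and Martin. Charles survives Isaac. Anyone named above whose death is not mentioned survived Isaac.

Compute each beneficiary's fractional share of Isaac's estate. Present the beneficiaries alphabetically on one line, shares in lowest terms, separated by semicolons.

There is no surviving spouse, so the entire estate passes to Isaac's descendants per stirpes.
The estate is divided into 3 equal shares of 1/3 among Nora, Lydia, Judith.
Nora is living and takes 1/3.
Lydia predeceased; the 1/3 allotted to Lydia's branch passes to Lydia's issue by representation.
The 1/3 is divided into 3 equal shares of 1/9 among Prudence, Harriet, Samuel.
Prudence is living and takes 1/9.
Harriet is living and takes 1/9.
Samuel is living and takes 1/9.
Judith predeceased; the 1/3 allotted to Judith's branch passes to Judith's issue by representation.
The 1/3 is divided into 3 equal shares of 1/9 among Albert, Charles, Martin.
Albert is living and takes 1/9.
Charles is living and takes 1/9.
Martin is living and takes 1/9.

Albert 1/9; Charles 1/9; Harriet 1/9; Martin 1/9; Nora 1/3; Prudence 1/9; Samuel 1/9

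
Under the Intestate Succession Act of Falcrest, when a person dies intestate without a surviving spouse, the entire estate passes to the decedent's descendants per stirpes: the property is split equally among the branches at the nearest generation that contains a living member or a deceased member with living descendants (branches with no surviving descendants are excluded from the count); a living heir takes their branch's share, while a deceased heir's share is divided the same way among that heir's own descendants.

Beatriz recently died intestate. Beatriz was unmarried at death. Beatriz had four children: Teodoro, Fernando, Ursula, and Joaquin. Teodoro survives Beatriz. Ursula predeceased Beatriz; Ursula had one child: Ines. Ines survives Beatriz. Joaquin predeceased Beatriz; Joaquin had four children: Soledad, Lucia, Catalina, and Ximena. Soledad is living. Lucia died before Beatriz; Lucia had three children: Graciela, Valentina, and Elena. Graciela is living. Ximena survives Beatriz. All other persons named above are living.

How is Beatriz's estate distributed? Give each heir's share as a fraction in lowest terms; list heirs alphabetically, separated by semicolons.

Catalina 1/16; Elena 1/48; Fernando 1/4; Graciela 1/48; Ines 1/4; Soledad 1/16; Teodoro 1/4; Valentina 1/48; Ximena 1/16

There is no surviving spouse, so the entire estate passes to Beatriz's descendants per stirpes.
The estate is divided into 4 equal shares of 1/4 among Teodoro, Fernando, Ursula, Joaquin.
Teodoro is living and takes 1/4.
Fernando is living and takes 1/4.
Ursula predeceased; the 1/4 allotted to Ursula's branch passes to Ursula's issue by representation.
Ines is the sole taker at this level and receives the full 1/4.
Joaquin predeceased; the 1/4 allotted to Joaquin's branch passes to Joaquin's issue by representation.
The 1/4 is divided into 4 equal shares of 1/16 among Soledad, Lucia, Catalina, Ximena.
Soledad is living and takes 1/16.
Lucia predeceased; the 1/16 allotted to Lucia's branch passes to Lucia's issue by representation.
The 1/16 is divided into 3 equal shares of 1/48 among Graciela, Valentina, Elena.
Graciela is living and takes 1/48.
Valentina is living and takes 1/48.
Elena is living and takes 1/48.
Catalina is living and takes 1/16.
Ximena is living and takes 1/16.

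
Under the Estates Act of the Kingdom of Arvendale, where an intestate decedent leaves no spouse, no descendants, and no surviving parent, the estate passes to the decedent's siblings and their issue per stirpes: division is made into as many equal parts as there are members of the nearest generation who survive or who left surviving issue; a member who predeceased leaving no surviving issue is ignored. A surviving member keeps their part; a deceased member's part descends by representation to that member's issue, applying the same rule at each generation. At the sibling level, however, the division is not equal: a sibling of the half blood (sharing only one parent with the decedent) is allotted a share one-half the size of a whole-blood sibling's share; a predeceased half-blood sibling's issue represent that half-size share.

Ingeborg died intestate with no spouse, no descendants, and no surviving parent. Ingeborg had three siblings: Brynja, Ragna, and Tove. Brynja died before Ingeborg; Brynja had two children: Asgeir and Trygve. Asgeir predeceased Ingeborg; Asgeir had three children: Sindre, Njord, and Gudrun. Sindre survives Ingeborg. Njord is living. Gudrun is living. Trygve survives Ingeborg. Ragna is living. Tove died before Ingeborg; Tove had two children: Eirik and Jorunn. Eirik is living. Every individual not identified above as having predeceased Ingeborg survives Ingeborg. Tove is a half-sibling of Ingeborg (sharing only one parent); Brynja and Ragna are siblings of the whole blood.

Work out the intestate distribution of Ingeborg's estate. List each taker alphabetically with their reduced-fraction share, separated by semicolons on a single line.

Eirik 1/10; Gudrun 1/15; Jorunn 1/10; Njord 1/15; Ragna 2/5; Sindre 1/15; Trygve 1/5

No spouse, descendants, or parent survives, so the estate passes to Ingeborg's siblings per stirpes.
Half-blood siblings count for one-half the weight of whole-blood siblings at the initial division.
Dividing 1 in proportion to weights (total weight 5/2): Brynja (weight 1) → 2/5; Ragna (weight 1) → 2/5; Tove (weight 1/2) → 1/5.
Brynja predeceased; the 2/5 allotted to Brynja's branch passes to Brynja's issue by representation.
The 2/5 is divided into 2 equal shares of 1/5 among Asgeir, Trygve.
Asgeir predeceased; the 1/5 allotted to Asgeir's branch passes to Asgeir's issue by representation.
The 1/5 is divided into 3 equal shares of 1/15 among Sindre, Njord, Gudrun.
Sindre is living and takes 1/15.
Njord is living and takes 1/15.
Gudrun is living and takes 1/15.
Trygve is living and takes 1/5.
Ragna is living and takes 2/5.
Tove predeceased; the 1/5 allotted to Tove's branch passes to Tove's issue by representation.
The 1/5 is divided into 2 equal shares of 1/10 among Eirik, Jorunn.
Eirik is living and takes 1/10.
Jorunn is living and takes 1/10.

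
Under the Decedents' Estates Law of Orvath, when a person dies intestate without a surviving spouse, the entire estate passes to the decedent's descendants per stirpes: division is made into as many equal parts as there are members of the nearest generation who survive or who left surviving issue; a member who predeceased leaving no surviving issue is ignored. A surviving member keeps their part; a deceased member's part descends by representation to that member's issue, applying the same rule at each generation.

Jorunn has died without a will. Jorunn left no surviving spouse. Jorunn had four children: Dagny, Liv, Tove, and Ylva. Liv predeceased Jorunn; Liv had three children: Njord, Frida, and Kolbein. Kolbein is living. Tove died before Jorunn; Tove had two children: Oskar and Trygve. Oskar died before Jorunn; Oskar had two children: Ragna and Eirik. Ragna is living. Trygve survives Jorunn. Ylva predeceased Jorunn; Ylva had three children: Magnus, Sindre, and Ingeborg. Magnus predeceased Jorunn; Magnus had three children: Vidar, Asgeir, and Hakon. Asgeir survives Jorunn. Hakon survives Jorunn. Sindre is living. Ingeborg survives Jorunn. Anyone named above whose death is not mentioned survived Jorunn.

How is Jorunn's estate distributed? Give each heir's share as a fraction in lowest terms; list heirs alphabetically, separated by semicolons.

Asgeir 1/36; Dagny 1/4; Eirik 1/16; Frida 1/12; Hakon 1/36; Ingeborg 1/12; Kolbein 1/12; Njord 1/12; Ragna 1/16; Sindre 1/12; Trygve 1/8; Vidar 1/36

There is no surviving spouse, so the entire estate passes to Jorunn's descendants per stirpes.
The estate is divided into 4 equal shares of 1/4 among Dagny, Liv, Tove, Ylva.
Dagny is living and takes 1/4.
Liv predeceased; the 1/4 allotted to Liv's branch passes to Liv's issue by representation.
The 1/4 is divided into 3 equal shares of 1/12 among Njord, Frida, Kolbein.
Njord is living and takes 1/12.
Frida is living and takes 1/12.
Kolbein is living and takes 1/12.
Tove predeceased; the 1/4 allotted to Tove's branch passes to Tove's issue by representation.
The 1/4 is divided into 2 equal shares of 1/8 among Oskar, Trygve.
Oskar predeceased; the 1/8 allotted to Oskar's branch passes to Oskar's issue by representation.
The 1/8 is divided into 2 equal shares of 1/16 among Ragna, Eirik.
Ragna is living and takes 1/16.
Eirik is living and takes 1/16.
Trygve is living and takes 1/8.
Ylva predeceased; the 1/4 allotted to Ylva's branch passes to Ylva's issue by representation.
The 1/4 is divided into 3 equal shares of 1/12 among Magnus, Sindre, Ingeborg.
Magnus predeceased; the 1/12 allotted to Magnus's branch passes to Magnus's issue by representation.
The 1/12 is divided into 3 equal shares of 1/36 among Vidar, Asgeir, Hakon.
Vidar is living and takes 1/36.
Asgeir is living and takes 1/36.
Hakon is living and takes 1/36.
Sindre is living and takes 1/12.
Ingeborg is living and takes 1/12.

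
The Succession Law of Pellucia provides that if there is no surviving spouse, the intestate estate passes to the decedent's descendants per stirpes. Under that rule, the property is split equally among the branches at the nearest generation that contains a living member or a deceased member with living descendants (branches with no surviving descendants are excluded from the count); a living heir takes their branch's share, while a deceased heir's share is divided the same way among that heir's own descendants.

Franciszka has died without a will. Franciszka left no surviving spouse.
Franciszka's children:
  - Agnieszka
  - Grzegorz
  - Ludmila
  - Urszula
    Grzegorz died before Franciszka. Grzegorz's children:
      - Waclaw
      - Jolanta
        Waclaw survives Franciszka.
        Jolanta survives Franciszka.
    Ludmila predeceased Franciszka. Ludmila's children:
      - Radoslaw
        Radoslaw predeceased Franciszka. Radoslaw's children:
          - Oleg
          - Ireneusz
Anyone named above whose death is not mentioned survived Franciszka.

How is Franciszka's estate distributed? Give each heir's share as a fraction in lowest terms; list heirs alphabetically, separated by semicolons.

There is no surviving spouse, so the entire estate passes to Franciszka's descendants per stirpes.
The estate is divided into 4 equal shares of 1/4 among Agnieszka, Grzegorz, Ludmila, Urszula.
Agnieszka is living and takes 1/4.
Grzegorz predeceased; the 1/4 allotted to Grzegorz's branch passes to Grzegorz's issue by representation.
The 1/4 is divided into 2 equal shares of 1/8 among Waclaw, Jolanta.
Waclaw is living and takes 1/8.
Jolanta is living and takes 1/8.
Ludmila predeceased; the 1/4 allotted to Ludmila's branch passes to Ludmila's issue by representation.
Radoslaw's line is the sole branch at this level, so the full 1/4 passes to Radoslaw's issue by representation.
The 1/4 is divided into 2 equal shares of 1/8 among Oleg, Ireneusz.
Oleg is living and takes 1/8.
Ireneusz is living and takes 1/8.
Urszula is living and takes 1/4.

Agnieszka 1/4; Ireneusz 1/8; Jolanta 1/8; Oleg 1/8; Urszula 1/4; Waclaw 1/8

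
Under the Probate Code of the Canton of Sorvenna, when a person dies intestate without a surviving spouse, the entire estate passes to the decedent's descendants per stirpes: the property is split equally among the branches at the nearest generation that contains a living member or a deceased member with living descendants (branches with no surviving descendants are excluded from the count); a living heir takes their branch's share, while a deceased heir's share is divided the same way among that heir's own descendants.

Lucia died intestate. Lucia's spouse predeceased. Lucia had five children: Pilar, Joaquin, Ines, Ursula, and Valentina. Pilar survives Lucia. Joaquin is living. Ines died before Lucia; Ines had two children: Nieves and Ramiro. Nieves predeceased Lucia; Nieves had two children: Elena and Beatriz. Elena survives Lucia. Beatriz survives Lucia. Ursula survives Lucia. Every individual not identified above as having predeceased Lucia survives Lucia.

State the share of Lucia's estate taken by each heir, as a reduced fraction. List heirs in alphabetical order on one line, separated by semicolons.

Beatriz 1/20; Elena 1/20; Joaquin 1/5; Pilar 1/5; Ramiro 1/10; Ursula 1/5; Valentina 1/5

There is no surviving spouse, so the entire estate passes to Lucia's descendants per stirpes.
The estate is divided into 5 equal shares of 1/5 among Pilar, Joaquin, Ines, Ursula, Valentina.
Pilar is living and takes 1/5.
Joaquin is living and takes 1/5.
Ines predeceased; the 1/5 allotted to Ines's branch passes to Ines's issue by representation.
The 1/5 is divided into 2 equal shares of 1/10 among Nieves, Ramiro.
Nieves predeceased; the 1/10 allotted to Nieves's branch passes to Nieves's issue by representation.
The 1/10 is divided into 2 equal shares of 1/20 among Elena, Beatriz.
Elena is living and takes 1/20.
Beatriz is living and takes 1/20.
Ramiro is living and takes 1/10.
Ursula is living and takes 1/5.
Valentina is living and takes 1/5.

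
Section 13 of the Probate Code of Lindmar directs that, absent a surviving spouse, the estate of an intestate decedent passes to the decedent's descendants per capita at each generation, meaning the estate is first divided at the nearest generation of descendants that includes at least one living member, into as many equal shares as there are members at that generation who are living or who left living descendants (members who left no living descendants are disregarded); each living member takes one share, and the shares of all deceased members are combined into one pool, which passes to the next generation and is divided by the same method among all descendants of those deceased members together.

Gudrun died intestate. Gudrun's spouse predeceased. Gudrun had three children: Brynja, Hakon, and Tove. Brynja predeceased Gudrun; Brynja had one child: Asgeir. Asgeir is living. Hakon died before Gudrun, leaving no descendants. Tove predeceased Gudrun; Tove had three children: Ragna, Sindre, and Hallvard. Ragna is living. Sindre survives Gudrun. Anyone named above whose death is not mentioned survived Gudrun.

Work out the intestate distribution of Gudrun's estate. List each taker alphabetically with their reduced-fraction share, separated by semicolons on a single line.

There is no surviving spouse, so the entire estate passes to Gudrun's descendants per capita at each generation.
No one at generation 1 (Brynja, Tove) is living; moving to the next generation.
At generation 2 (Asgeir, Ragna, Sindre, Hallvard) there are 4 shares of (1)/4 = 1/4 each.
Living: Asgeir, Ragna, Sindre, and Hallvard — each takes 1/4.

Asgeir 1/4; Hallvard 1/4; Ragna 1/4; Sindre 1/4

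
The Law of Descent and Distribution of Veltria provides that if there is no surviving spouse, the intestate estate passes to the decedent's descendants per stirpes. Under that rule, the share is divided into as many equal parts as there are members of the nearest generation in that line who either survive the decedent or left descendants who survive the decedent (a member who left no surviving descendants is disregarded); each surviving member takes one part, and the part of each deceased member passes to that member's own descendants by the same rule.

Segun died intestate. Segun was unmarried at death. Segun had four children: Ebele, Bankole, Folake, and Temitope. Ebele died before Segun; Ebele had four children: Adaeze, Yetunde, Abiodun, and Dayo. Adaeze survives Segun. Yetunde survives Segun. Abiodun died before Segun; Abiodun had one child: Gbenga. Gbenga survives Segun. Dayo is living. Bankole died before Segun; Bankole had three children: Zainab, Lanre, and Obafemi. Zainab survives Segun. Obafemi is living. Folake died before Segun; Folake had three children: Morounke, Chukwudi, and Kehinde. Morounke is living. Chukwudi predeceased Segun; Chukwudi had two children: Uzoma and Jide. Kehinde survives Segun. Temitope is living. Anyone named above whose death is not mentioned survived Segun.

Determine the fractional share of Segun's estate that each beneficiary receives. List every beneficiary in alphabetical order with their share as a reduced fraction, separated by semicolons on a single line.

Adaeze 1/16; Dayo 1/16; Gbenga 1/16; Jide 1/24; Kehinde 1/12; Lanre 1/12; Morounke 1/12; Obafemi 1/12; Temitope 1/4; Uzoma 1/24; Yetunde 1/16; Zainab 1/12

There is no surviving spouse, so the entire estate passes to Segun's descendants per stirpes.
The estate is divided into 4 equal shares of 1/4 among Ebele, Bankole, Folake, Temitope.
Ebele predeceased; the 1/4 allotted to Ebele's branch passes to Ebele's issue by representation.
The 1/4 is divided into 4 equal shares of 1/16 among Adaeze, Yetunde, Abiodun, Dayo.
Adaeze is living and takes 1/16.
Yetunde is living and takes 1/16.
Abiodun predeceased; the 1/16 allotted to Abiodun's branch passes to Abiodun's issue by representation.
Gbenga is the sole taker at this level and receives the full 1/16.
Dayo is living and takes 1/16.
Bankole predeceased; the 1/4 allotted to Bankole's branch passes to Bankole's issue by representation.
The 1/4 is divided into 3 equal shares of 1/12 among Zainab, Lanre, Obafemi.
Zainab is living and takes 1/12.
Lanre is living and takes 1/12.
Obafemi is living and takes 1/12.
Folake predeceased; the 1/4 allotted to Folake's branch passes to Folake's issue by representation.
The 1/4 is divided into 3 equal shares of 1/12 among Morounke, Chukwudi, Kehinde.
Morounke is living and takes 1/12.
Chukwudi predeceased; the 1/12 allotted to Chukwudi's branch passes to Chukwudi's issue by representation.
The 1/12 is divided into 2 equal shares of 1/24 among Uzoma, Jide.
Uzoma is living and takes 1/24.
Jide is living and takes 1/24.
Kehinde is living and takes 1/12.
Temitope is living and takes 1/4.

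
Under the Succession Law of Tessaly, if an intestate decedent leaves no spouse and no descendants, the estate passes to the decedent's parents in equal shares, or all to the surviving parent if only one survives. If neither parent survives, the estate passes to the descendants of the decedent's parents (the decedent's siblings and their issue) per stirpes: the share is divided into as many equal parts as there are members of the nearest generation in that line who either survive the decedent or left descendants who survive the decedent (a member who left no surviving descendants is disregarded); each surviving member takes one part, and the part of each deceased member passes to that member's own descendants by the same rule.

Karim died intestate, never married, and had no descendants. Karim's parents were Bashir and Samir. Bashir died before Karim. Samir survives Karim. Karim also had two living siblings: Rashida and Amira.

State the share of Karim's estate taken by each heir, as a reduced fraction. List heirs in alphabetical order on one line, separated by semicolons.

Only one parent, Samir, survives, so Samir takes the entire estate. The siblings take nothing because a surviving parent has priority.

Samir 1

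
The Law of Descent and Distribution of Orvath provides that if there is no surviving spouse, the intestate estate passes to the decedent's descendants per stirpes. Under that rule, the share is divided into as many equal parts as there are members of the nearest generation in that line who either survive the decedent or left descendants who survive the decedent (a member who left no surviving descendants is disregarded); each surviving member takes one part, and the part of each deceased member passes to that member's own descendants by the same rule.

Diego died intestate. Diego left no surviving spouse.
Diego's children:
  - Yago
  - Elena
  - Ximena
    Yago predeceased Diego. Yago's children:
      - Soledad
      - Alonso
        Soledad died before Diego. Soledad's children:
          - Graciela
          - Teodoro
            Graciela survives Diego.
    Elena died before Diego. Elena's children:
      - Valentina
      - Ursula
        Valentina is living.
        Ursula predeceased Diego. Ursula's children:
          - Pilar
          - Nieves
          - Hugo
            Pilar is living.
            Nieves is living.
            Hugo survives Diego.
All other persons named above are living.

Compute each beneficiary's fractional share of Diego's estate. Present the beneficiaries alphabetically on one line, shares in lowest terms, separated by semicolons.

Alonso 1/6; Graciela 1/12; Hugo 1/18; Nieves 1/18; Pilar 1/18; Teodoro 1/12; Valentina 1/6; Ximena 1/3

There is no surviving spouse, so the entire estate passes to Diego's descendants per stirpes.
The estate is divided into 3 equal shares of 1/3 among Yago, Elena, Ximena.
Yago predeceased; the 1/3 allotted to Yago's branch passes to Yago's issue by representation.
The 1/3 is divided into 2 equal shares of 1/6 among Soledad, Alonso.
Soledad predeceased; the 1/6 allotted to Soledad's branch passes to Soledad's issue by representation.
The 1/6 is divided into 2 equal shares of 1/12 among Graciela, Teodoro.
Graciela is living and takes 1/12.
Teodoro is living and takes 1/12.
Alonso is living and takes 1/6.
Elena predeceased; the 1/3 allotted to Elena's branch passes to Elena's issue by representation.
The 1/3 is divided into 2 equal shares of 1/6 among Valentina, Ursula.
Valentina is living and takes 1/6.
Ursula predeceased; the 1/6 allotted to Ursula's branch passes to Ursula's issue by representation.
The 1/6 is divided into 3 equal shares of 1/18 among Pilar, Nieves, Hugo.
Pilar is living and takes 1/18.
Nieves is living and takes 1/18.
Hugo is living and takes 1/18.
Ximena is living and takes 1/3.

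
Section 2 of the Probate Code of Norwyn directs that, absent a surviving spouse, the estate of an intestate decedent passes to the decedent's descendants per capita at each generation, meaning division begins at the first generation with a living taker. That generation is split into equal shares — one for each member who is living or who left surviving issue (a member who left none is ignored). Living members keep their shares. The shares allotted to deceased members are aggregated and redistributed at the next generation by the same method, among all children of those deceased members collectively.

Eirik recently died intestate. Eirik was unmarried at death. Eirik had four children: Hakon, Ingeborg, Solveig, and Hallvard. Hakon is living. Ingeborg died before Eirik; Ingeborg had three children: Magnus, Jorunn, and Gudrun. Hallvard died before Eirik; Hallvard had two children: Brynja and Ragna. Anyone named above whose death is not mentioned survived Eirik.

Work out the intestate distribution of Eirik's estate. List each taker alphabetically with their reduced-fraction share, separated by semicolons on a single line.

Brynja 1/10; Gudrun 1/10; Hakon 1/4; Jorunn 1/10; Magnus 1/10; Ragna 1/10; Solveig 1/4

There is no surviving spouse, so the entire estate passes to Eirik's descendants per capita at each generation.
At generation 1 (Hakon, Ingeborg, Solveig, Hallvard) there are 4 shares of (1)/4 = 1/4 each.
Living: Hakon and Solveig — each takes 1/4.
Deceased: Ingeborg and Hallvard. Their combined 1/2 is pooled and carried to generation 2.
At generation 2 (Magnus, Jorunn, Gudrun, Brynja, Ragna) there are 5 shares of (1/2)/5 = 1/10 each.
Living: Magnus, Jorunn, Gudrun, Brynja, and Ragna — each takes 1/10.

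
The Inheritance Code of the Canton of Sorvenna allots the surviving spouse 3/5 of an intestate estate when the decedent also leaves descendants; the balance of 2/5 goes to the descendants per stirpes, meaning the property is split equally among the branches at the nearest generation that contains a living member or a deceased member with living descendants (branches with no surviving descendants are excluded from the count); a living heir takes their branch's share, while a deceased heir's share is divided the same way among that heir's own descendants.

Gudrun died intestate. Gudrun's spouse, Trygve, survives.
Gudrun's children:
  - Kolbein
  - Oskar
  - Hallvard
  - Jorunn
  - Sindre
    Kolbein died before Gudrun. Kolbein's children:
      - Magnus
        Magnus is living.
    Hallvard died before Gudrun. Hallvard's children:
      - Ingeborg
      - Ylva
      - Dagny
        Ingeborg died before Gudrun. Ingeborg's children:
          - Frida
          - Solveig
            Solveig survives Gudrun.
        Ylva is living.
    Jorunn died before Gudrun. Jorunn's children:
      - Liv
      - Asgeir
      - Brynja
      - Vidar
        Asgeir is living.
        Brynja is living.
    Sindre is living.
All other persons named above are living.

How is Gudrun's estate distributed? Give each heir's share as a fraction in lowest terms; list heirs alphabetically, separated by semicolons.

Trygve, as surviving spouse, takes 3/5.
The remaining 2/5 passes to Gudrun's descendants per stirpes.
The 2/5 is divided into 5 equal shares of 2/25 among Kolbein, Oskar, Hallvard, Jorunn, Sindre.
Kolbein predeceased; the 2/25 allotted to Kolbein's branch passes to Kolbein's issue by representation.
Magnus is the sole taker at this level and receives the full 2/25.
Oskar is living and takes 2/25.
Hallvard predeceased; the 2/25 allotted to Hallvard's branch passes to Hallvard's issue by representation.
The 2/25 is divided into 3 equal shares of 2/75 among Ingeborg, Ylva, Dagny.
Ingeborg predeceased; the 2/75 allotted to Ingeborg's branch passes to Ingeborg's issue by representation.
The 2/75 is divided into 2 equal shares of 1/75 among Frida, Solveig.
Frida is living and takes 1/75.
Solveig is living and takes 1/75.
Ylva is living and takes 2/75.
Dagny is living and takes 2/75.
Jorunn predeceased; the 2/25 allotted to Jorunn's branch passes to Jorunn's issue by representation.
The 2/25 is divided into 4 equal shares of 1/50 among Liv, Asgeir, Brynja, Vidar.
Liv is living and takes 1/50.
Asgeir is living and takes 1/50.
Brynja is living and takes 1/50.
Vidar is living and takes 1/50.
Sindre is living and takes 2/25.

Asgeir 1/50; Brynja 1/50; Dagny 2/75; Frida 1/75; Liv 1/50; Magnus 2/25; Oskar 2/25; Sindre 2/25; Solveig 1/75; Trygve 3/5; Vidar 1/50; Ylva 2/75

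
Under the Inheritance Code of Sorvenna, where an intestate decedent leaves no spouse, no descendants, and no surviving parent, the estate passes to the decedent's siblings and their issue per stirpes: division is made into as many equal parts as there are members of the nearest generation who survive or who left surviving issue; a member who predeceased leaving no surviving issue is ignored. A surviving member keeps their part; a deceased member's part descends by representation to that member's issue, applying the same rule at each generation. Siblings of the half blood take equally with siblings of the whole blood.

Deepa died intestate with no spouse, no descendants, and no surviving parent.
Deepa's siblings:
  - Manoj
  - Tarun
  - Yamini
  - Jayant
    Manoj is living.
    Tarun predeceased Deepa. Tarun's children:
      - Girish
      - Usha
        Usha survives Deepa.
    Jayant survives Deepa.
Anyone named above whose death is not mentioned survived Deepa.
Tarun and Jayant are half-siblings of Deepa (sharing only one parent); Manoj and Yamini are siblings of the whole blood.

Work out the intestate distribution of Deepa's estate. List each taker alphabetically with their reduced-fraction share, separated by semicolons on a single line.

Girish 1/8; Jayant 1/4; Manoj 1/4; Usha 1/8; Yamini 1/4

No spouse, descendants, or parent survives, so the estate passes to Deepa's siblings per stirpes.
Half-blood and whole-blood siblings take equally under the stated rule.
The estate is divided into 4 equal shares of 1/4 among Manoj, Tarun, Yamini, Jayant.
Manoj is living and takes 1/4.
Tarun predeceased; the 1/4 allotted to Tarun's branch passes to Tarun's issue by representation.
The 1/4 is divided into 2 equal shares of 1/8 among Girish, Usha.
Girish is living and takes 1/8.
Usha is living and takes 1/8.
Yamini is living and takes 1/4.
Jayant is living and takes 1/4.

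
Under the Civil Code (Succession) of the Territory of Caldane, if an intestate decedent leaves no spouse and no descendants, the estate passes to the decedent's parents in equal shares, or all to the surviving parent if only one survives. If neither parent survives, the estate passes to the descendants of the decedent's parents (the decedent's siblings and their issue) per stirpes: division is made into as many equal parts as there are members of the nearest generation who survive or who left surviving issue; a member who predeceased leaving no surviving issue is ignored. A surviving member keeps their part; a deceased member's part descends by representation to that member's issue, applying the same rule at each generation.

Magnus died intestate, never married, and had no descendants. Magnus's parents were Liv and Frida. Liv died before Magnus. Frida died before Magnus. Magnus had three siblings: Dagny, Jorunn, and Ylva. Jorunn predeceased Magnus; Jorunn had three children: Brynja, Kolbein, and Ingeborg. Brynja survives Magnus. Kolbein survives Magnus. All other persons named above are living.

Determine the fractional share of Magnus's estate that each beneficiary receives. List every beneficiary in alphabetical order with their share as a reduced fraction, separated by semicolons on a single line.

Brynja 1/9; Dagny 1/3; Ingeborg 1/9; Kolbein 1/9; Ylva 1/3

Neither parent survives and there are no descendants, so the estate passes to Magnus's siblings and their issue per stirpes.
The estate is divided into 3 equal shares of 1/3 among Dagny, Jorunn, Ylva.
Dagny is living and takes 1/3.
Jorunn predeceased; the 1/3 allotted to Jorunn's branch passes to Jorunn's issue by representation.
The 1/3 is divided into 3 equal shares of 1/9 among Brynja, Kolbein, Ingeborg.
Brynja is living and takes 1/9.
Kolbein is living and takes 1/9.
Ingeborg is living and takes 1/9.
Ylva is living and takes 1/3.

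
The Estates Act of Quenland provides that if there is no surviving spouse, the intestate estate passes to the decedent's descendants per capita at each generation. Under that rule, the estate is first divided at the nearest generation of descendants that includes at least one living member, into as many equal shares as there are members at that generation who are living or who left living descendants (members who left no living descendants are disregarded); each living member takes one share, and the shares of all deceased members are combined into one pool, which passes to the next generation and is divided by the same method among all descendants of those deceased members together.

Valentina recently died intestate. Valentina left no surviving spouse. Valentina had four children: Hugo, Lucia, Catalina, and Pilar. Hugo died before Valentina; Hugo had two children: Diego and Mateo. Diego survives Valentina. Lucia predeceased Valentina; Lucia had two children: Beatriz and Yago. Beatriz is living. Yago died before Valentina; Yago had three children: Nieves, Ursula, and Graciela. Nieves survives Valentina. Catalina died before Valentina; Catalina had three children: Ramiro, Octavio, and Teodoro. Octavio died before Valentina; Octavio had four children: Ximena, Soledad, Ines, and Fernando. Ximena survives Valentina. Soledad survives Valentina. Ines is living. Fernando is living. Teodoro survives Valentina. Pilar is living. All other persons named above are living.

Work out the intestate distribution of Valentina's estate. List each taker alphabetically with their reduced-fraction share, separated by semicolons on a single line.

There is no surviving spouse, so the entire estate passes to Valentina's descendants per capita at each generation.
At generation 1 (Hugo, Lucia, Catalina, Pilar) there are 4 shares of (1)/4 = 1/4 each.
Living: Pilar — each takes 1/4.
Deceased: Hugo, Lucia, and Catalina. Their combined 3/4 is pooled and carried to generation 2.
At generation 2 (Diego, Mateo, Beatriz, Yago, Ramiro, Octavio, Teodoro) there are 7 shares of (3/4)/7 = 3/28 each.
Living: Diego, Mateo, Beatriz, Ramiro, and Teodoro — each takes 3/28.
Deceased: Yago and Octavio. Their combined 3/14 is pooled and carried to generation 3.
At generation 3 (Nieves, Ursula, Graciela, Ximena, Soledad, Ines, Fernando) there are 7 shares of (3/14)/7 = 3/98 each.
Living: Nieves, Ursula, Graciela, Ximena, Soledad, Ines, and Fernando — each takes 3/98.

Beatriz 3/28; Diego 3/28; Fernando 3/98; Graciela 3/98; Ines 3/98; Mateo 3/28; Nieves 3/98; Pilar 1/4; Ramiro 3/28; Soledad 3/98; Teodoro 3/28; Ursula 3/98; Ximena 3/98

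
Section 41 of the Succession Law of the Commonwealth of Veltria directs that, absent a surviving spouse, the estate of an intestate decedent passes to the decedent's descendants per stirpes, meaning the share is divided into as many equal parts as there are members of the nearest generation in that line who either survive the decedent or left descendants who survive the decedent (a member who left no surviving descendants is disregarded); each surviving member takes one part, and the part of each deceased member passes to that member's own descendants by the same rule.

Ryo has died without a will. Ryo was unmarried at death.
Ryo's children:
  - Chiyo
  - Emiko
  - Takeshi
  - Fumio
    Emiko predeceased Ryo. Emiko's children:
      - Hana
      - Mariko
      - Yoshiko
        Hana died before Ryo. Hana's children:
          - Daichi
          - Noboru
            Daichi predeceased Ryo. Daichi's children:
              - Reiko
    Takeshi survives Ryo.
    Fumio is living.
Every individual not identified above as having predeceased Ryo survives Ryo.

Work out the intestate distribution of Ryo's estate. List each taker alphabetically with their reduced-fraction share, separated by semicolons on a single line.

Chiyo 1/4; Fumio 1/4; Mariko 1/12; Noboru 1/24; Reiko 1/24; Takeshi 1/4; Yoshiko 1/12

There is no surviving spouse, so the entire estate passes to Ryo's descendants per stirpes.
The estate is divided into 4 equal shares of 1/4 among Chiyo, Emiko, Takeshi, Fumio.
Chiyo is living and takes 1/4.
Emiko predeceased; the 1/4 allotted to Emiko's branch passes to Emiko's issue by representation.
The 1/4 is divided into 3 equal shares of 1/12 among Hana, Mariko, Yoshiko.
Hana predeceased; the 1/12 allotted to Hana's branch passes to Hana's issue by representation.
The 1/12 is divided into 2 equal shares of 1/24 among Daichi, Noboru.
Daichi predeceased; the 1/24 allotted to Daichi's branch passes to Daichi's issue by representation.
Reiko is the sole taker at this level and receives the full 1/24.
Noboru is living and takes 1/24.
Mariko is living and takes 1/12.
Yoshiko is living and takes 1/12.
Takeshi is living and takes 1/4.
Fumio is living and takes 1/4.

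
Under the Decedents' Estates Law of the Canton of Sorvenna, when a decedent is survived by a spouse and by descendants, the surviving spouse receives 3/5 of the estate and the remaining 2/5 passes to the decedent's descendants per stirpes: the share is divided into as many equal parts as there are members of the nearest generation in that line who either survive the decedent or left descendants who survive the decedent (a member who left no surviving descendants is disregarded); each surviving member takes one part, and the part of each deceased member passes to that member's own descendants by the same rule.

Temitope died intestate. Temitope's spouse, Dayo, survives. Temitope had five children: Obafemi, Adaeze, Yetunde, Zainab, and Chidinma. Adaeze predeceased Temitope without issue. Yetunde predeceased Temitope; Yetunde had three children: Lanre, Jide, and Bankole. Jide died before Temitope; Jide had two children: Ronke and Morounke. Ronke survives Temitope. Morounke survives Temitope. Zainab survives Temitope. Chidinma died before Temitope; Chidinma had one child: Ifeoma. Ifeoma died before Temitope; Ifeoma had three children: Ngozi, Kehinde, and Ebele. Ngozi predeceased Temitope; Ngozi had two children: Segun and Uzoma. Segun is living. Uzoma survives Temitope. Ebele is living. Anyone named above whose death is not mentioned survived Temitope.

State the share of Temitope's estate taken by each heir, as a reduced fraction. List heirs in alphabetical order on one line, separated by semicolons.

Dayo, as surviving spouse, takes 3/5.
The remaining 2/5 passes to Temitope's descendants per stirpes.
Adaeze left no surviving issue, so that branch lapses and is disregarded.
The 2/5 is divided into 4 equal shares of 1/10 among Obafemi, Yetunde, Zainab, Chidinma.
Obafemi is living and takes 1/10.
Yetunde predeceased; the 1/10 allotted to Yetunde's branch passes to Yetunde's issue by representation.
The 1/10 is divided into 3 equal shares of 1/30 among Lanre, Jide, Bankole.
Lanre is living and takes 1/30.
Jide predeceased; the 1/30 allotted to Jide's branch passes to Jide's issue by representation.
The 1/30 is divided into 2 equal shares of 1/60 among Ronke, Morounke.
Ronke is living and takes 1/60.
Morounke is living and takes 1/60.
Bankole is living and takes 1/30.
Zainab is living and takes 1/10.
Chidinma predeceased; the 1/10 allotted to Chidinma's branch passes to Chidinma's issue by representation.
Ifeoma's line is the sole branch at this level, so the full 1/10 passes to Ifeoma's issue by representation.
The 1/10 is divided into 3 equal shares of 1/30 among Ngozi, Kehinde, Ebele.
Ngozi predeceased; the 1/30 allotted to Ngozi's branch passes to Ngozi's issue by representation.
The 1/30 is divided into 2 equal shares of 1/60 among Segun, Uzoma.
Segun is living and takes 1/60.
Uzoma is living and takes 1/60.
Kehinde is living and takes 1/30.
Ebele is living and takes 1/30.

Bankole 1/30; Dayo 3/5; Ebele 1/30; Kehinde 1/30; Lanre 1/30; Morounke 1/60; Obafemi 1/10; Ronke 1/60; Segun 1/60; Uzoma 1/60; Zainab 1/10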